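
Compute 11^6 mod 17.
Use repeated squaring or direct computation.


11^1 mod 17 = 11
11^2 mod 17 = 2
11^3 mod 17 = 5
11^4 mod 17 = 4
11^5 mod 17 = 10
11^6 mod 17 = 8


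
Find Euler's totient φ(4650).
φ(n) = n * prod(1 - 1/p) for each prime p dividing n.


4650 = 2 × 3 × 5^2 × 31
Prime factors: 2, 3, 5, 31
φ(4650) = 4650 × (1-1/2) × (1-1/3) × (1-1/5) × (1-1/31)
= 4650 × 1/2 × 2/3 × 4/5 × 30/31 = 1200

φ(4650) = 1200


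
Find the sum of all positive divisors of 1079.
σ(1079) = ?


Divisors of 1079: 1, 13, 83, 1079
Sum = 1 + 13 + 83 + 1079 = 1176

σ(1079) = 1176


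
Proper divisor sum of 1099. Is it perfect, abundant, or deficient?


Proper divisors: 1, 7, 157
Sum = 1 + 7 + 157 = 165
165 < 1099 → deficient

s(1099) = 165 (deficient)


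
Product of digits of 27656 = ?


2 × 7 × 6 × 5 × 6 = 2520


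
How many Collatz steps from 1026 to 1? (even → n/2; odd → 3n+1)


1026 → 513 → 1540 → 770 → 385 → 1156 → 578 → 289 → 868 → 434 → 217 → 652 → 326 → 163 → 490 → 245 → 736 → 368 → 184 → 92 → 46 → 23 → 70 → 35 → 106 → 53 → 160 → 80 → 40 → 20 → 10 → 5 → 16 → 8 → 4 → 2 → 1
Total steps = 36

36 steps


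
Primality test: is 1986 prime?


1986 / 2 = 993 (exact division)
1986 is NOT prime.

No, 1986 is not prime


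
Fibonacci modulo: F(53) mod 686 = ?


F(k) mod 686 for k=1..53:
1, 1, 2, 3, 5, 8, 13, 21, 34, 55, 89, 144, 233, 377, 610, 301, 225, 526, 65, 591, 656, 561, 531, 406, 251, 657, 222, 193, 415, 608, 337, 259, 596, 169, 79, 248, 327, 575, 216, 105, 321, 426, 61, 487, 548, 349, 211, 560, 85, 645, 44, 3, 47
F(53) mod 686 = 47


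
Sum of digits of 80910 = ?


8 + 0 + 9 + 1 + 0 = 18


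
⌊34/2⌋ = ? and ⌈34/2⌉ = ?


34/2 = 17.0000
floor = 17
ceil = 17

floor = 17, ceil = 17


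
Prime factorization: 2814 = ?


2814 / 2 = 1407
1407 / 3 = 469
469 / 7 = 67
67 / 67 = 1
2814 = 2 × 3 × 7 × 67


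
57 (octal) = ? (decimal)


57 (base 8) = 47 (decimal)
47 (decimal) = 47 (base 10)


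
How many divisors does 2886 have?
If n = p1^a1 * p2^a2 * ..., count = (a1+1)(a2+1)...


2886 = 2^1 × 3^1 × 13^1 × 37^1
d(2886) = (1+1) × (1+1) × (1+1) × (1+1) = 16

16 divisors


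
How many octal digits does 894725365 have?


894725365 in base 8 = 6525066365
Number of digits = 10

10 digits (base 8)


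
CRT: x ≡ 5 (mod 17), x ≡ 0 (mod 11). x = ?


M = 17*11 = 187
M1 = M/17 = 11, M2 = M/11 = 17
M1^(-1) mod 17 = 14, M2^(-1) mod 11 = 2
x = 5*11*14 + 0*17*2 = 770
770 mod 187 = 22
Check: 22 mod 17 = 5 ✓, 22 mod 11 = 0 ✓

x ≡ 22 (mod 187)


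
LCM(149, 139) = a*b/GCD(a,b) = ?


GCD(149, 139) = 1
LCM = 149*139/1 = 20711/1 = 20711

LCM = 20711


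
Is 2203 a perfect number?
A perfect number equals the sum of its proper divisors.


Proper divisors of 2203: 1
Sum = 1 = 1

No, 2203 is not perfect (1 ≠ 2203)


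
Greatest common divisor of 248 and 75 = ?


248 = 3 * 75 + 23
75 = 3 * 23 + 6
23 = 3 * 6 + 5
6 = 1 * 5 + 1
5 = 5 * 1 + 0
GCD = 1


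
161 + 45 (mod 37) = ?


161 + 45 = 206
206 mod 37 = 21


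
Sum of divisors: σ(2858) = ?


Divisors of 2858: 1, 2, 1429, 2858
Sum = 1 + 2 + 1429 + 2858 = 4290

σ(2858) = 4290


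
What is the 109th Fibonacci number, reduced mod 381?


F(k) mod 381 for k=1..109:
1, 1, 2, 3, 5, 8, 13, 21, 34, 55, 89, 144, 233, 377, 229, 225, 73, 298, 371, 288, 278, 185, 82, 267, 349, 235, 203, 57, 260, 317, 196, 132, 328, 79, 26, 105, 131, 236, 367, 222, 208, 49, 257, 306, 182, 107, 289, 15, 304, 319, 242, 180, 41, 221, 262, 102, 364, 85, 68, 153, 221, 374, 214, 207, 40, 247, 287, 153, 59, 212, 271, 102, 373, 94, 86, 180, 266, 65, 331, 15, 346, 361, 326, 306, 251, 176, 46, 222, 268, 109, 377, 105, 101, 206, 307, 132, 58, 190, 248, 57, 305, 362, 286, 267, 172, 58, 230, 288, 137
F(109) mod 381 = 137


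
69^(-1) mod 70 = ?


Use the extended Euclidean algorithm on (70, 69); each row r = 70*s + 69*t:
r=70, s=1, t=0
r=69, s=0, t=1
q=1: r=1, s=1, t=-1   [70*(1) + 69*(-1) = 1]
q=69: r=0, s=-69, t=70   [70*(-69) + 69*(70) = 0]
GCD = 1 with t = -1, so 69*(-1) ≡ 1 (mod 70)
Inverse = -1 mod 70 = 69
Check: 69 * 69 = 4761 ≡ 1 (mod 70)

69^(-1) ≡ 69 (mod 70)


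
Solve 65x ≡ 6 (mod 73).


GCD(65, 73) = 1, unique solution
a^(-1) mod 73 = 9
x = 9 * 6 mod 73 = 54

x ≡ 54 (mod 73)


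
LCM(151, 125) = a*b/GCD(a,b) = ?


GCD(151, 125) = 1
LCM = 151*125/1 = 18875/1 = 18875

LCM = 18875


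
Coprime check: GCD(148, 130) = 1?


Euclidean algorithm:
148 = 1 * 130 + 18
130 = 7 * 18 + 4
18 = 4 * 4 + 2
4 = 2 * 2 + 0
GCD(148, 130) = 2

No, not coprime (GCD = 2)


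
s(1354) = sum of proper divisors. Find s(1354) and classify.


Proper divisors: 1, 2, 677
Sum = 1 + 2 + 677 = 680
680 < 1354 → deficient

s(1354) = 680 (deficient)


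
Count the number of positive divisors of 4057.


4057 = 4057^1
d(4057) = (1+1) = 2

2 divisors


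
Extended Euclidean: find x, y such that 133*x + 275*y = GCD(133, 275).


Tabular extended Euclidean (each row: r = 133*s + 275*t):
r=133, s=1, t=0
r=275, s=0, t=1
q=0: r=133, s=1, t=0   [133*(1) + 275*(0) = 133]
q=2: r=9, s=-2, t=1   [133*(-2) + 275*(1) = 9]
q=14: r=7, s=29, t=-14   [133*(29) + 275*(-14) = 7]
q=1: r=2, s=-31, t=15   [133*(-31) + 275*(15) = 2]
q=3: r=1, s=122, t=-59   [133*(122) + 275*(-59) = 1]
q=2: r=0, s=-275, t=133   [133*(-275) + 275*(133) = 0]
GCD = 1; from the row with r=1: x=122, y=-59
Check: 133*(122) + 275*(-59) = 16226 - 16225 = 1

GCD = 1, x = 122, y = -59


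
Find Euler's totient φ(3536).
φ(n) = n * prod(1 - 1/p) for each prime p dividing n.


3536 = 2^4 × 13 × 17
Prime factors: 2, 13, 17
φ(3536) = 3536 × (1-1/2) × (1-1/13) × (1-1/17)
= 3536 × 1/2 × 12/13 × 16/17 = 1536

φ(3536) = 1536


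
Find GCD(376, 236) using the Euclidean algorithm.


376 = 1 * 236 + 140
236 = 1 * 140 + 96
140 = 1 * 96 + 44
96 = 2 * 44 + 8
44 = 5 * 8 + 4
8 = 2 * 4 + 0
GCD = 4


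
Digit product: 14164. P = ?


1 × 4 × 1 × 6 × 4 = 96


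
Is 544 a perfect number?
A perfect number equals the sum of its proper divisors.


Proper divisors of 544: 1, 2, 4, 8, 16, 17, 32, 34, 68, 136, 272
Sum = 1 + 2 + 4 + 8 + 16 + 17 + 32 + 34 + 68 + 136 + 272 = 590

No, 544 is not perfect (590 ≠ 544)


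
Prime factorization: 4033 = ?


4033 / 37 = 109
109 / 109 = 1
4033 = 37 × 109


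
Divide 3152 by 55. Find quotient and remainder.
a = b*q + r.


3152 = 55 * 57 + 17
Check: 3135 + 17 = 3152

q = 57, r = 17


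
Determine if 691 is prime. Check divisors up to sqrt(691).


Check divisors up to sqrt(691) = 26.2869
No divisors found.
691 is prime.

Yes, 691 is prime


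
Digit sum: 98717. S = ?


9 + 8 + 7 + 1 + 7 = 32


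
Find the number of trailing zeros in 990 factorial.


floor(990/5) = 198
floor(990/25) = 39
floor(990/125) = 7
floor(990/625) = 1
Total = 245

245 trailing zeros


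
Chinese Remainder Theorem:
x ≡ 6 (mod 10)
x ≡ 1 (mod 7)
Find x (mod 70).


M = 10*7 = 70
M1 = M/10 = 7, M2 = M/7 = 10
M1^(-1) mod 10 = 3, M2^(-1) mod 7 = 5
x = 6*7*3 + 1*10*5 = 176
176 mod 70 = 36
Check: 36 mod 10 = 6 ✓, 36 mod 7 = 1 ✓

x ≡ 36 (mod 70)


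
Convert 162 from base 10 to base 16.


162 (base 10) = 162 (decimal)
162 (decimal) = A2 (base 16)


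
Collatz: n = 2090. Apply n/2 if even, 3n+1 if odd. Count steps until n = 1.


2090 → 1045 → 3136 → 1568 → 784 → 392 → 196 → 98 → 49 → 148 → 74 → 37 → 112 → 56 → 28 → 14 → 7 → 22 → 11 → 34 → 17 → 52 → 26 → 13 → 40 → 20 → 10 → 5 → 16 → 8 → 4 → 2 → 1
Total steps = 32

32 steps


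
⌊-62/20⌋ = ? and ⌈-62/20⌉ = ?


-62/20 = -3.1000
floor = -4
ceil = -3

floor = -4, ceil = -3


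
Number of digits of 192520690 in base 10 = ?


192520690 has 9 digits in base 10
floor(log10(192520690)) + 1 = floor(8.2845) + 1 = 9

9 digits (base 10)


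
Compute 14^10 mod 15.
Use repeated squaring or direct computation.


14^1 mod 15 = 14
14^2 mod 15 = 1
14^3 mod 15 = 14
14^4 mod 15 = 1
14^5 mod 15 = 14
14^6 mod 15 = 1
14^7 mod 15 = 14
14^8 mod 15 = 1
14^9 mod 15 = 14
14^10 mod 15 = 1


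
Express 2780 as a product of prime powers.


2780 / 2 = 1390
1390 / 2 = 695
695 / 5 = 139
139 / 139 = 1
2780 = 2^2 × 5 × 139


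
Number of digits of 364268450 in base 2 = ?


364268450 in base 2 = 10101101101100100101110100010
Number of digits = 29

29 digits (base 2)


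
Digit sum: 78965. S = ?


7 + 8 + 9 + 6 + 5 = 35


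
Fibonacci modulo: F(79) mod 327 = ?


F(k) mod 327 for k=1..79:
1, 1, 2, 3, 5, 8, 13, 21, 34, 55, 89, 144, 233, 50, 283, 6, 289, 295, 257, 225, 155, 53, 208, 261, 142, 76, 218, 294, 185, 152, 10, 162, 172, 7, 179, 186, 38, 224, 262, 159, 94, 253, 20, 273, 293, 239, 205, 117, 322, 112, 107, 219, 326, 218, 217, 108, 325, 106, 104, 210, 314, 197, 184, 54, 238, 292, 203, 168, 44, 212, 256, 141, 70, 211, 281, 165, 119, 284, 76
F(79) mod 327 = 76


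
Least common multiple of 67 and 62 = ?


GCD(67, 62) = 1
LCM = 67*62/1 = 4154/1 = 4154

LCM = 4154


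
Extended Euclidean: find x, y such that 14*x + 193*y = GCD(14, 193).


Tabular extended Euclidean (each row: r = 14*s + 193*t):
r=14, s=1, t=0
r=193, s=0, t=1
q=0: r=14, s=1, t=0   [14*(1) + 193*(0) = 14]
q=13: r=11, s=-13, t=1   [14*(-13) + 193*(1) = 11]
q=1: r=3, s=14, t=-1   [14*(14) + 193*(-1) = 3]
q=3: r=2, s=-55, t=4   [14*(-55) + 193*(4) = 2]
q=1: r=1, s=69, t=-5   [14*(69) + 193*(-5) = 1]
q=2: r=0, s=-193, t=14   [14*(-193) + 193*(14) = 0]
GCD = 1; from the row with r=1: x=69, y=-5
Check: 14*(69) + 193*(-5) = 966 - 965 = 1

GCD = 1, x = 69, y = -5


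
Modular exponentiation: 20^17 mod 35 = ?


20^1 mod 35 = 20
20^2 mod 35 = 15
20^3 mod 35 = 20
20^4 mod 35 = 15
20^5 mod 35 = 20
20^6 mod 35 = 15
20^7 mod 35 = 20
20^8 mod 35 = 15
20^9 mod 35 = 20
20^10 mod 35 = 15
20^11 mod 35 = 20
20^12 mod 35 = 15
20^13 mod 35 = 20
20^14 mod 35 = 15
20^15 mod 35 = 20
20^16 mod 35 = 15
20^17 mod 35 = 20


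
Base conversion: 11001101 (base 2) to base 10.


11001101 (base 2) = 205 (decimal)
205 (decimal) = 205 (base 10)


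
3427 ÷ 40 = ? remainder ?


3427 = 40 * 85 + 27
Check: 3400 + 27 = 3427

q = 85, r = 27


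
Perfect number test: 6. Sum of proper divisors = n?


Proper divisors of 6: 1, 2, 3
Sum = 1 + 2 + 3 = 6

Yes, 6 is perfect (6 = 6)


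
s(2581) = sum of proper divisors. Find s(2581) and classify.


Proper divisors: 1, 29, 89
Sum = 1 + 29 + 89 = 119
119 < 2581 → deficient

s(2581) = 119 (deficient)


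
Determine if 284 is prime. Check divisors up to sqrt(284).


284 / 2 = 142 (exact division)
284 is NOT prime.

No, 284 is not prime


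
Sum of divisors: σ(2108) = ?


Divisors of 2108: 1, 2, 4, 17, 31, 34, 62, 68, 124, 527, 1054, 2108
Sum = 1 + 2 + 4 + 17 + 31 + 34 + 62 + 68 + 124 + 527 + 1054 + 2108 = 4032

σ(2108) = 4032


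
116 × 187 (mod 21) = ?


116 × 187 = 21692
21692 mod 21 = 20


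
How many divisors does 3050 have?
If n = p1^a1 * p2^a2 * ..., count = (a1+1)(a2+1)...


3050 = 2^1 × 5^2 × 61^1
d(3050) = (1+1) × (2+1) × (1+1) = 12

12 divisors


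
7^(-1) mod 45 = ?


Use the extended Euclidean algorithm on (45, 7); each row r = 45*s + 7*t:
r=45, s=1, t=0
r=7, s=0, t=1
q=6: r=3, s=1, t=-6   [45*(1) + 7*(-6) = 3]
q=2: r=1, s=-2, t=13   [45*(-2) + 7*(13) = 1]
q=3: r=0, s=7, t=-45   [45*(7) + 7*(-45) = 0]
GCD = 1 with t = 13, so 7*(13) ≡ 1 (mod 45)
Inverse = 13 mod 45 = 13
Check: 7 * 13 = 91 ≡ 1 (mod 45)

7^(-1) ≡ 13 (mod 45)


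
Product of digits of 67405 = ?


6 × 7 × 4 × 0 × 5 = 0


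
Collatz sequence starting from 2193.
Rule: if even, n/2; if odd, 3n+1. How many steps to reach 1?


2193 → 6580 → 3290 → 1645 → 4936 → 2468 → 1234 → 617 → 1852 → 926 → 463 → 1390 → 695 → 2086 → 1043 → 3130 → 1565 → 4696 → 2348 → 1174 → 587 → 1762 → 881 → 2644 → 1322 → 661 → 1984 → 992 → 496 → 248 → 124 → 62 → 31 → 94 → 47 → 142 → 71 → 214 → 107 → 322 → 161 → 484 → 242 → 121 → 364 → 182 → 91 → 274 → 137 → 412 → 206 → 103 → 310 → 155 → 466 → 233 → 700 → 350 → 175 → 526 → 263 → 790 → 395 → 1186 → 593 → 1780 → 890 → 445 → 1336 → 668 → 334 → 167 → 502 → 251 → 754 → 377 → 1132 → 566 → 283 → 850 → 425 → 1276 → 638 → 319 → 958 → 479 → 1438 → 719 → 2158 → 1079 → 3238 → 1619 → 4858 → 2429 → 7288 → 3644 → 1822 → 911 → 2734 → 1367 → 4102 → 2051 → 6154 → 3077 → 9232 → 4616 → 2308 → 1154 → 577 → 1732 → 866 → 433 → 1300 → 650 → 325 → 976 → 488 → 244 → 122 → 61 → 184 → 92 → 46 → 23 → 70 → 35 → 106 → 53 → 160 → 80 → 40 → 20 → 10 → 5 → 16 → 8 → 4 → 2 → 1
Total steps = 138

138 steps


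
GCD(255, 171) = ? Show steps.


255 = 1 * 171 + 84
171 = 2 * 84 + 3
84 = 28 * 3 + 0
GCD = 3


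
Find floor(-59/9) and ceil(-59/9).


-59/9 = -6.5556
floor = -7
ceil = -6

floor = -7, ceil = -6


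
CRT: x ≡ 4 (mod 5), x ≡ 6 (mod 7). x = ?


M = 5*7 = 35
M1 = M/5 = 7, M2 = M/7 = 5
M1^(-1) mod 5 = 3, M2^(-1) mod 7 = 3
x = 4*7*3 + 6*5*3 = 174
174 mod 35 = 34
Check: 34 mod 5 = 4 ✓, 34 mod 7 = 6 ✓

x ≡ 34 (mod 35)


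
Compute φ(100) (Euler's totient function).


100 = 2^2 × 5^2
Prime factors: 2, 5
φ(100) = 100 × (1-1/2) × (1-1/5)
= 100 × 1/2 × 4/5 = 40

φ(100) = 40


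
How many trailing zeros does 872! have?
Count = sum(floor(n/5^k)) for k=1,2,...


floor(872/5) = 174
floor(872/25) = 34
floor(872/125) = 6
floor(872/625) = 1
Total = 215

215 trailing zeros


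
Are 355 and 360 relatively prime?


Euclidean algorithm:
360 = 1 * 355 + 5
355 = 71 * 5 + 0
GCD(355, 360) = 5

No, not coprime (GCD = 5)


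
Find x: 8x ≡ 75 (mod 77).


GCD(8, 77) = 1, unique solution
a^(-1) mod 77 = 29
x = 29 * 75 mod 77 = 19

x ≡ 19 (mod 77)


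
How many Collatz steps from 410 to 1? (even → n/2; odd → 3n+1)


410 → 205 → 616 → 308 → 154 → 77 → 232 → 116 → 58 → 29 → 88 → 44 → 22 → 11 → 34 → 17 → 52 → 26 → 13 → 40 → 20 → 10 → 5 → 16 → 8 → 4 → 2 → 1
Total steps = 27

27 steps


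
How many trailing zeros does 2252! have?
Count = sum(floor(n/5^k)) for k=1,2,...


floor(2252/5) = 450
floor(2252/25) = 90
floor(2252/125) = 18
floor(2252/625) = 3
Total = 561

561 trailing zeros


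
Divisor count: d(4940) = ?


4940 = 2^2 × 5^1 × 13^1 × 19^1
d(4940) = (2+1) × (1+1) × (1+1) × (1+1) = 24

24 divisors


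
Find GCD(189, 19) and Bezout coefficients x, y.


Tabular extended Euclidean (each row: r = 189*s + 19*t):
r=189, s=1, t=0
r=19, s=0, t=1
q=9: r=18, s=1, t=-9   [189*(1) + 19*(-9) = 18]
q=1: r=1, s=-1, t=10   [189*(-1) + 19*(10) = 1]
q=18: r=0, s=19, t=-189   [189*(19) + 19*(-189) = 0]
GCD = 1; from the row with r=1: x=-1, y=10
Check: 189*(-1) + 19*(10) = -189 + 190 = 1

GCD = 1, x = -1, y = 10


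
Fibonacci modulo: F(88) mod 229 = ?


F(k) mod 229 for k=1..88:
1, 1, 2, 3, 5, 8, 13, 21, 34, 55, 89, 144, 4, 148, 152, 71, 223, 65, 59, 124, 183, 78, 32, 110, 142, 23, 165, 188, 124, 83, 207, 61, 39, 100, 139, 10, 149, 159, 79, 9, 88, 97, 185, 53, 9, 62, 71, 133, 204, 108, 83, 191, 45, 7, 52, 59, 111, 170, 52, 222, 45, 38, 83, 121, 204, 96, 71, 167, 9, 176, 185, 132, 88, 220, 79, 70, 149, 219, 139, 129, 39, 168, 207, 146, 124, 41, 165, 206
F(88) mod 229 = 206


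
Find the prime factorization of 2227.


2227 / 17 = 131
131 / 131 = 1
2227 = 17 × 131


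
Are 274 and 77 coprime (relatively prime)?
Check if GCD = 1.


Euclidean algorithm:
274 = 3 * 77 + 43
77 = 1 * 43 + 34
43 = 1 * 34 + 9
34 = 3 * 9 + 7
9 = 1 * 7 + 2
7 = 3 * 2 + 1
2 = 2 * 1 + 0
GCD(274, 77) = 1

Yes, coprime (GCD = 1)


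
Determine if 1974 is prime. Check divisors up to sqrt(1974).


1974 / 2 = 987 (exact division)
1974 is NOT prime.

No, 1974 is not prime


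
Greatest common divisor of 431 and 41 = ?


431 = 10 * 41 + 21
41 = 1 * 21 + 20
21 = 1 * 20 + 1
20 = 20 * 1 + 0
GCD = 1


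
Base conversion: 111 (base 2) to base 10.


111 (base 2) = 7 (decimal)
7 (decimal) = 7 (base 10)


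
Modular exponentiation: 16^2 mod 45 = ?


16^1 mod 45 = 16
16^2 mod 45 = 31


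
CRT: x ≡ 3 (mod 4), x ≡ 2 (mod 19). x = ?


M = 4*19 = 76
M1 = M/4 = 19, M2 = M/19 = 4
M1^(-1) mod 4 = 3, M2^(-1) mod 19 = 5
x = 3*19*3 + 2*4*5 = 211
211 mod 76 = 59
Check: 59 mod 4 = 3 ✓, 59 mod 19 = 2 ✓

x ≡ 59 (mod 76)


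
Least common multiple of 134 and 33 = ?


GCD(134, 33) = 1
LCM = 134*33/1 = 4422/1 = 4422

LCM = 4422


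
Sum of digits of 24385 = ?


2 + 4 + 3 + 8 + 5 = 22


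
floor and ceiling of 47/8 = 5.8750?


47/8 = 5.8750
floor = 5
ceil = 6

floor = 5, ceil = 6


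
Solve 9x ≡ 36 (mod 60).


GCD(9, 60) = 3 divides 36
Divide: 3x ≡ 12 (mod 20)
x ≡ 4 (mod 20)


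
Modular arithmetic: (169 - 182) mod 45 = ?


169 - 182 = -13
-13 mod 45 = 32


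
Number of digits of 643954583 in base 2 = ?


643954583 in base 2 = 100110011000011111011110010111
Number of digits = 30

30 digits (base 2)


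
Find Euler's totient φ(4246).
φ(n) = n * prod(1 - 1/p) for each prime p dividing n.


4246 = 2 × 11 × 193
Prime factors: 2, 11, 193
φ(4246) = 4246 × (1-1/2) × (1-1/11) × (1-1/193)
= 4246 × 1/2 × 10/11 × 192/193 = 1920

φ(4246) = 1920


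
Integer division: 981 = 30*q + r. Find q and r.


981 = 30 * 32 + 21
Check: 960 + 21 = 981

q = 32, r = 21


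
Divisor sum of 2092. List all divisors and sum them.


Divisors of 2092: 1, 2, 4, 523, 1046, 2092
Sum = 1 + 2 + 4 + 523 + 1046 + 2092 = 3668

σ(2092) = 3668


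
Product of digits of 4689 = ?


4 × 6 × 8 × 9 = 1728


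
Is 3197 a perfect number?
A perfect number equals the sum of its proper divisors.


Proper divisors of 3197: 1, 23, 139
Sum = 1 + 23 + 139 = 163

No, 3197 is not perfect (163 ≠ 3197)


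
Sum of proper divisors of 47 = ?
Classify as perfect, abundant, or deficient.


Proper divisors: 1
Sum = 1 = 1
1 < 47 → deficient

s(47) = 1 (deficient)


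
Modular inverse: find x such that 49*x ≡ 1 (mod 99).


Use the extended Euclidean algorithm on (99, 49); each row r = 99*s + 49*t:
r=99, s=1, t=0
r=49, s=0, t=1
q=2: r=1, s=1, t=-2   [99*(1) + 49*(-2) = 1]
q=49: r=0, s=-49, t=99   [99*(-49) + 49*(99) = 0]
GCD = 1 with t = -2, so 49*(-2) ≡ 1 (mod 99)
Inverse = -2 mod 99 = 97
Check: 49 * 97 = 4753 ≡ 1 (mod 99)

49^(-1) ≡ 97 (mod 99)


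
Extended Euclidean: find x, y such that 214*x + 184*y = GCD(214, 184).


Tabular extended Euclidean (each row: r = 214*s + 184*t):
r=214, s=1, t=0
r=184, s=0, t=1
q=1: r=30, s=1, t=-1   [214*(1) + 184*(-1) = 30]
q=6: r=4, s=-6, t=7   [214*(-6) + 184*(7) = 4]
q=7: r=2, s=43, t=-50   [214*(43) + 184*(-50) = 2]
q=2: r=0, s=-92, t=107   [214*(-92) + 184*(107) = 0]
GCD = 2; from the row with r=2: x=43, y=-50
Check: 214*(43) + 184*(-50) = 9202 - 9200 = 2

GCD = 2, x = 43, y = -50


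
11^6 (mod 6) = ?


11^1 mod 6 = 5
11^2 mod 6 = 1
11^3 mod 6 = 5
11^4 mod 6 = 1
11^5 mod 6 = 5
11^6 mod 6 = 1


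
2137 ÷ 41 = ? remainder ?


2137 = 41 * 52 + 5
Check: 2132 + 5 = 2137

q = 52, r = 5


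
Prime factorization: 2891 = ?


2891 / 7 = 413
413 / 7 = 59
59 / 59 = 1
2891 = 7^2 × 59


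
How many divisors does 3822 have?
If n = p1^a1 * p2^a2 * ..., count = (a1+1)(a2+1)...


3822 = 2^1 × 3^1 × 7^2 × 13^1
d(3822) = (1+1) × (1+1) × (2+1) × (1+1) = 24

24 divisors


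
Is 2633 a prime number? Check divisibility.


Check divisors up to sqrt(2633) = 51.3128
No divisors found.
2633 is prime.

Yes, 2633 is prime


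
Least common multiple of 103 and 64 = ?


GCD(103, 64) = 1
LCM = 103*64/1 = 6592/1 = 6592

LCM = 6592


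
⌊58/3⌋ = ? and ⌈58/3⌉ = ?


58/3 = 19.3333
floor = 19
ceil = 20

floor = 19, ceil = 20


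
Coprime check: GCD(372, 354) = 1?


Euclidean algorithm:
372 = 1 * 354 + 18
354 = 19 * 18 + 12
18 = 1 * 12 + 6
12 = 2 * 6 + 0
GCD(372, 354) = 6

No, not coprime (GCD = 6)


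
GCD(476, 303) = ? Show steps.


476 = 1 * 303 + 173
303 = 1 * 173 + 130
173 = 1 * 130 + 43
130 = 3 * 43 + 1
43 = 43 * 1 + 0
GCD = 1


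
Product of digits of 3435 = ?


3 × 4 × 3 × 5 = 180


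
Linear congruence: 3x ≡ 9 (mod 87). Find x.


GCD(3, 87) = 3 divides 9
Divide: 1x ≡ 3 (mod 29)
x ≡ 3 (mod 29)


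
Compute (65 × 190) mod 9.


65 × 190 = 12350
12350 mod 9 = 2


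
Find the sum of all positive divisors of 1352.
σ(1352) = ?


Divisors of 1352: 1, 2, 4, 8, 13, 26, 52, 104, 169, 338, 676, 1352
Sum = 1 + 2 + 4 + 8 + 13 + 26 + 52 + 104 + 169 + 338 + 676 + 1352 = 2745

σ(1352) = 2745


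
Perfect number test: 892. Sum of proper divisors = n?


Proper divisors of 892: 1, 2, 4, 223, 446
Sum = 1 + 2 + 4 + 223 + 446 = 676

No, 892 is not perfect (676 ≠ 892)


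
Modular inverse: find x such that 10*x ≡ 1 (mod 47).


Use the extended Euclidean algorithm on (47, 10); each row r = 47*s + 10*t:
r=47, s=1, t=0
r=10, s=0, t=1
q=4: r=7, s=1, t=-4   [47*(1) + 10*(-4) = 7]
q=1: r=3, s=-1, t=5   [47*(-1) + 10*(5) = 3]
q=2: r=1, s=3, t=-14   [47*(3) + 10*(-14) = 1]
q=3: r=0, s=-10, t=47   [47*(-10) + 10*(47) = 0]
GCD = 1 with t = -14, so 10*(-14) ≡ 1 (mod 47)
Inverse = -14 mod 47 = 33
Check: 10 * 33 = 330 ≡ 1 (mod 47)

10^(-1) ≡ 33 (mod 47)


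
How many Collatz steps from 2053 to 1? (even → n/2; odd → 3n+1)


2053 → 6160 → 3080 → 1540 → 770 → 385 → 1156 → 578 → 289 → 868 → 434 → 217 → 652 → 326 → 163 → 490 → 245 → 736 → 368 → 184 → 92 → 46 → 23 → 70 → 35 → 106 → 53 → 160 → 80 → 40 → 20 → 10 → 5 → 16 → 8 → 4 → 2 → 1
Total steps = 37

37 steps


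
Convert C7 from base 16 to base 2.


C7 (base 16) = 199 (decimal)
199 (decimal) = 11000111 (base 2)


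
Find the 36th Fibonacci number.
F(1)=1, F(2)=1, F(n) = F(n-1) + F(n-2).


Sequence: 1, 1, 2, 3, 5, 8, 13, 21, 34, 55, 89, 144, 233, 377, 610, 987, 1597, 2584, 4181, 6765, 10946, 17711, 28657, 46368, 75025, 121393, 196418, 317811, 514229, 832040, 1346269, 2178309, 3524578, 5702887, 9227465, 14930352
F(36) = 14930352


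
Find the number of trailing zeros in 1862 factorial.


floor(1862/5) = 372
floor(1862/25) = 74
floor(1862/125) = 14
floor(1862/625) = 2
Total = 462

462 trailing zeros


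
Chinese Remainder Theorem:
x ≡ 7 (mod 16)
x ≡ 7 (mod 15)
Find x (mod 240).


M = 16*15 = 240
M1 = M/16 = 15, M2 = M/15 = 16
M1^(-1) mod 16 = 15, M2^(-1) mod 15 = 1
x = 7*15*15 + 7*16*1 = 1687
1687 mod 240 = 7
Check: 7 mod 16 = 7 ✓, 7 mod 15 = 7 ✓

x ≡ 7 (mod 240)


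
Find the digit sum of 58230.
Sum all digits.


5 + 8 + 2 + 3 + 0 = 18


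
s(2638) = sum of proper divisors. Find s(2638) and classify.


Proper divisors: 1, 2, 1319
Sum = 1 + 2 + 1319 = 1322
1322 < 2638 → deficient

s(2638) = 1322 (deficient)


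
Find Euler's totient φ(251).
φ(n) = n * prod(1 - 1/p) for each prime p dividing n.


251 = 251
Prime factors: 251
φ(251) = 251 × (1-1/251)
= 251 × 250/251 = 250

φ(251) = 250


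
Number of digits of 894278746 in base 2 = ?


894278746 in base 2 = 110101010011011001110001011010
Number of digits = 30

30 digits (base 2)


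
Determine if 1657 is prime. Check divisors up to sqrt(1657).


Check divisors up to sqrt(1657) = 40.7063
No divisors found.
1657 is prime.

Yes, 1657 is prime


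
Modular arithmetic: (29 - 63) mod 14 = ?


29 - 63 = -34
-34 mod 14 = 8


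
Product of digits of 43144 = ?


4 × 3 × 1 × 4 × 4 = 192


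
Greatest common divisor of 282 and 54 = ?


282 = 5 * 54 + 12
54 = 4 * 12 + 6
12 = 2 * 6 + 0
GCD = 6


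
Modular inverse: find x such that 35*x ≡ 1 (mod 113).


Use the extended Euclidean algorithm on (113, 35); each row r = 113*s + 35*t:
r=113, s=1, t=0
r=35, s=0, t=1
q=3: r=8, s=1, t=-3   [113*(1) + 35*(-3) = 8]
q=4: r=3, s=-4, t=13   [113*(-4) + 35*(13) = 3]
q=2: r=2, s=9, t=-29   [113*(9) + 35*(-29) = 2]
q=1: r=1, s=-13, t=42   [113*(-13) + 35*(42) = 1]
q=2: r=0, s=35, t=-113   [113*(35) + 35*(-113) = 0]
GCD = 1 with t = 42, so 35*(42) ≡ 1 (mod 113)
Inverse = 42 mod 113 = 42
Check: 35 * 42 = 1470 ≡ 1 (mod 113)

35^(-1) ≡ 42 (mod 113)


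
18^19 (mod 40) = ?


18^1 mod 40 = 18
18^2 mod 40 = 4
18^3 mod 40 = 32
18^4 mod 40 = 16
18^5 mod 40 = 8
18^6 mod 40 = 24
18^7 mod 40 = 32
18^8 mod 40 = 16
18^9 mod 40 = 8
18^10 mod 40 = 24
18^11 mod 40 = 32
18^12 mod 40 = 16
18^13 mod 40 = 8
18^14 mod 40 = 24
18^15 mod 40 = 32
18^16 mod 40 = 16
18^17 mod 40 = 8
18^18 mod 40 = 24
18^19 mod 40 = 32


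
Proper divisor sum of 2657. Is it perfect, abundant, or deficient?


Proper divisors: 1
Sum = 1 = 1
1 < 2657 → deficient

s(2657) = 1 (deficient)


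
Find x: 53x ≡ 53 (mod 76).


GCD(53, 76) = 1, unique solution
a^(-1) mod 76 = 33
x = 33 * 53 mod 76 = 1

x ≡ 1 (mod 76)


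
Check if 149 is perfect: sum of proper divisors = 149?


Proper divisors of 149: 1
Sum = 1 = 1

No, 149 is not perfect (1 ≠ 149)


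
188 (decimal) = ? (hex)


188 (base 10) = 188 (decimal)
188 (decimal) = BC (base 16)


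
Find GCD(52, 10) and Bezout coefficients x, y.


Tabular extended Euclidean (each row: r = 52*s + 10*t):
r=52, s=1, t=0
r=10, s=0, t=1
q=5: r=2, s=1, t=-5   [52*(1) + 10*(-5) = 2]
q=5: r=0, s=-5, t=26   [52*(-5) + 10*(26) = 0]
GCD = 2; from the row with r=2: x=1, y=-5
Check: 52*(1) + 10*(-5) = 52 - 50 = 2

GCD = 2, x = 1, y = -5


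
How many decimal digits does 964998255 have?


964998255 has 9 digits in base 10
floor(log10(964998255)) + 1 = floor(8.9845) + 1 = 9

9 digits (base 10)


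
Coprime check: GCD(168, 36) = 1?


Euclidean algorithm:
168 = 4 * 36 + 24
36 = 1 * 24 + 12
24 = 2 * 12 + 0
GCD(168, 36) = 12

No, not coprime (GCD = 12)


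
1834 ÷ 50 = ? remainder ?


1834 = 50 * 36 + 34
Check: 1800 + 34 = 1834

q = 36, r = 34


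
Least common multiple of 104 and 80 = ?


GCD(104, 80) = 8
LCM = 104*80/8 = 8320/8 = 1040

LCM = 1040


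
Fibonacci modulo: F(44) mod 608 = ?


F(k) mod 608 for k=1..44:
1, 1, 2, 3, 5, 8, 13, 21, 34, 55, 89, 144, 233, 377, 2, 379, 381, 152, 533, 77, 2, 79, 81, 160, 241, 401, 34, 435, 469, 296, 157, 453, 2, 455, 457, 304, 153, 457, 2, 459, 461, 312, 165, 477
F(44) mod 608 = 477


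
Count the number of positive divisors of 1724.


1724 = 2^2 × 431^1
d(1724) = (2+1) × (1+1) = 6

6 divisors


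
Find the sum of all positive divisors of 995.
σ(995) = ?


Divisors of 995: 1, 5, 199, 995
Sum = 1 + 5 + 199 + 995 = 1200

σ(995) = 1200


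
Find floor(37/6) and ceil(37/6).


37/6 = 6.1667
floor = 6
ceil = 7

floor = 6, ceil = 7


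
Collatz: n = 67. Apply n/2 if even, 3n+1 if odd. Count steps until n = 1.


67 → 202 → 101 → 304 → 152 → 76 → 38 → 19 → 58 → 29 → 88 → 44 → 22 → 11 → 34 → 17 → 52 → 26 → 13 → 40 → 20 → 10 → 5 → 16 → 8 → 4 → 2 → 1
Total steps = 27

27 steps


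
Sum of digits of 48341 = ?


4 + 8 + 3 + 4 + 1 = 20


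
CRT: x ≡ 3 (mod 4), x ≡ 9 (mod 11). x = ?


M = 4*11 = 44
M1 = M/4 = 11, M2 = M/11 = 4
M1^(-1) mod 4 = 3, M2^(-1) mod 11 = 3
x = 3*11*3 + 9*4*3 = 207
207 mod 44 = 31
Check: 31 mod 4 = 3 ✓, 31 mod 11 = 9 ✓

x ≡ 31 (mod 44)


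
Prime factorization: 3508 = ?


3508 / 2 = 1754
1754 / 2 = 877
877 / 877 = 1
3508 = 2^2 × 877


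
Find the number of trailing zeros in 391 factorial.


floor(391/5) = 78
floor(391/25) = 15
floor(391/125) = 3
Total = 96

96 trailing zeros


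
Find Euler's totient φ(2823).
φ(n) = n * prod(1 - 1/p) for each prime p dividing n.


2823 = 3 × 941
Prime factors: 3, 941
φ(2823) = 2823 × (1-1/3) × (1-1/941)
= 2823 × 2/3 × 940/941 = 1880

φ(2823) = 1880


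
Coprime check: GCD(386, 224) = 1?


Euclidean algorithm:
386 = 1 * 224 + 162
224 = 1 * 162 + 62
162 = 2 * 62 + 38
62 = 1 * 38 + 24
38 = 1 * 24 + 14
24 = 1 * 14 + 10
14 = 1 * 10 + 4
10 = 2 * 4 + 2
4 = 2 * 2 + 0
GCD(386, 224) = 2

No, not coprime (GCD = 2)


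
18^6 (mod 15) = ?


18^1 mod 15 = 3
18^2 mod 15 = 9
18^3 mod 15 = 12
18^4 mod 15 = 6
18^5 mod 15 = 3
18^6 mod 15 = 9


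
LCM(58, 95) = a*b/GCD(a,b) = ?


GCD(58, 95) = 1
LCM = 58*95/1 = 5510/1 = 5510

LCM = 5510


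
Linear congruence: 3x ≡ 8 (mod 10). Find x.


GCD(3, 10) = 1, unique solution
a^(-1) mod 10 = 7
x = 7 * 8 mod 10 = 6

x ≡ 6 (mod 10)


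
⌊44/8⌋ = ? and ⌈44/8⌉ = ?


44/8 = 5.5000
floor = 5
ceil = 6

floor = 5, ceil = 6


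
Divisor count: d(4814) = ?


4814 = 2^1 × 29^1 × 83^1
d(4814) = (1+1) × (1+1) × (1+1) = 8

8 divisors


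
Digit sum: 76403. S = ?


7 + 6 + 4 + 0 + 3 = 20


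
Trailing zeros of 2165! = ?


floor(2165/5) = 433
floor(2165/25) = 86
floor(2165/125) = 17
floor(2165/625) = 3
Total = 539

539 trailing zeros


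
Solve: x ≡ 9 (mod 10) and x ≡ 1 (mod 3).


M = 10*3 = 30
M1 = M/10 = 3, M2 = M/3 = 10
M1^(-1) mod 10 = 7, M2^(-1) mod 3 = 1
x = 9*3*7 + 1*10*1 = 199
199 mod 30 = 19
Check: 19 mod 10 = 9 ✓, 19 mod 3 = 1 ✓

x ≡ 19 (mod 30)


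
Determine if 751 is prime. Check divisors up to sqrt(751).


Check divisors up to sqrt(751) = 27.4044
No divisors found.
751 is prime.

Yes, 751 is prime


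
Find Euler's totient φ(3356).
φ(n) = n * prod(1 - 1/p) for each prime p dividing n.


3356 = 2^2 × 839
Prime factors: 2, 839
φ(3356) = 3356 × (1-1/2) × (1-1/839)
= 3356 × 1/2 × 838/839 = 1676

φ(3356) = 1676


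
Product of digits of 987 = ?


9 × 8 × 7 = 504


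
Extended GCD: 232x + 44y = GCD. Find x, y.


Tabular extended Euclidean (each row: r = 232*s + 44*t):
r=232, s=1, t=0
r=44, s=0, t=1
q=5: r=12, s=1, t=-5   [232*(1) + 44*(-5) = 12]
q=3: r=8, s=-3, t=16   [232*(-3) + 44*(16) = 8]
q=1: r=4, s=4, t=-21   [232*(4) + 44*(-21) = 4]
q=2: r=0, s=-11, t=58   [232*(-11) + 44*(58) = 0]
GCD = 4; from the row with r=4: x=4, y=-21
Check: 232*(4) + 44*(-21) = 928 - 924 = 4

GCD = 4, x = 4, y = -21


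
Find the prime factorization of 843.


843 / 3 = 281
281 / 281 = 1
843 = 3 × 281


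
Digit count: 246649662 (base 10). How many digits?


246649662 has 9 digits in base 10
floor(log10(246649662)) + 1 = floor(8.3921) + 1 = 9

9 digits (base 10)


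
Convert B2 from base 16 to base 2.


B2 (base 16) = 178 (decimal)
178 (decimal) = 10110010 (base 2)


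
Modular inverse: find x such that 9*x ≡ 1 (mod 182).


Use the extended Euclidean algorithm on (182, 9); each row r = 182*s + 9*t:
r=182, s=1, t=0
r=9, s=0, t=1
q=20: r=2, s=1, t=-20   [182*(1) + 9*(-20) = 2]
q=4: r=1, s=-4, t=81   [182*(-4) + 9*(81) = 1]
q=2: r=0, s=9, t=-182   [182*(9) + 9*(-182) = 0]
GCD = 1 with t = 81, so 9*(81) ≡ 1 (mod 182)
Inverse = 81 mod 182 = 81
Check: 9 * 81 = 729 ≡ 1 (mod 182)

9^(-1) ≡ 81 (mod 182)


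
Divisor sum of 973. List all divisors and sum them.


Divisors of 973: 1, 7, 139, 973
Sum = 1 + 7 + 139 + 973 = 1120

σ(973) = 1120


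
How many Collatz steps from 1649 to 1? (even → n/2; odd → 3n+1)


1649 → 4948 → 2474 → 1237 → 3712 → 1856 → 928 → 464 → 232 → 116 → 58 → 29 → 88 → 44 → 22 → 11 → 34 → 17 → 52 → 26 → 13 → 40 → 20 → 10 → 5 → 16 → 8 → 4 → 2 → 1
Total steps = 29

29 steps


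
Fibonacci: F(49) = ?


Sequence: 1, 1, 2, 3, 5, 8, 13, 21, 34, 55, 89, 144, 233, 377, 610, 987, 1597, 2584, 4181, 6765, 10946, 17711, 28657, 46368, 75025, 121393, 196418, 317811, 514229, 832040, 1346269, 2178309, 3524578, 5702887, 9227465, 14930352, 24157817, 39088169, 63245986, 102334155, 165580141, 267914296, 433494437, 701408733, 1134903170, 1836311903, 2971215073, 4807526976, 7778742049
F(49) = 7778742049


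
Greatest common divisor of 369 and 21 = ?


369 = 17 * 21 + 12
21 = 1 * 12 + 9
12 = 1 * 9 + 3
9 = 3 * 3 + 0
GCD = 3


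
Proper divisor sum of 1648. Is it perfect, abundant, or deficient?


Proper divisors: 1, 2, 4, 8, 16, 103, 206, 412, 824
Sum = 1 + 2 + 4 + 8 + 16 + 103 + 206 + 412 + 824 = 1576
1576 < 1648 → deficient

s(1648) = 1576 (deficient)


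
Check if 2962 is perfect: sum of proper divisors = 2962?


Proper divisors of 2962: 1, 2, 1481
Sum = 1 + 2 + 1481 = 1484

No, 2962 is not perfect (1484 ≠ 2962)


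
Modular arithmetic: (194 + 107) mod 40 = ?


194 + 107 = 301
301 mod 40 = 21


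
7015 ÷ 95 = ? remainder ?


7015 = 95 * 73 + 80
Check: 6935 + 80 = 7015

q = 73, r = 80


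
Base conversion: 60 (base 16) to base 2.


60 (base 16) = 96 (decimal)
96 (decimal) = 1100000 (base 2)


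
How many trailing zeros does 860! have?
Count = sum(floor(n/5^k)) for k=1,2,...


floor(860/5) = 172
floor(860/25) = 34
floor(860/125) = 6
floor(860/625) = 1
Total = 213

213 trailing zeros


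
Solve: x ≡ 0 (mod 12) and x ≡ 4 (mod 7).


M = 12*7 = 84
M1 = M/12 = 7, M2 = M/7 = 12
M1^(-1) mod 12 = 7, M2^(-1) mod 7 = 3
x = 0*7*7 + 4*12*3 = 144
144 mod 84 = 60
Check: 60 mod 12 = 0 ✓, 60 mod 7 = 4 ✓

x ≡ 60 (mod 84)


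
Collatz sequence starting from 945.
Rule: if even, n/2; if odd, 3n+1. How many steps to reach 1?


945 → 2836 → 1418 → 709 → 2128 → 1064 → 532 → 266 → 133 → 400 → 200 → 100 → 50 → 25 → 76 → 38 → 19 → 58 → 29 → 88 → 44 → 22 → 11 → 34 → 17 → 52 → 26 → 13 → 40 → 20 → 10 → 5 → 16 → 8 → 4 → 2 → 1
Total steps = 36

36 steps


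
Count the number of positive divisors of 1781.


1781 = 13^1 × 137^1
d(1781) = (1+1) × (1+1) = 4

4 divisors


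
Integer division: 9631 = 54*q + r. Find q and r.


9631 = 54 * 178 + 19
Check: 9612 + 19 = 9631

q = 178, r = 19


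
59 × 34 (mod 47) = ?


59 × 34 = 2006
2006 mod 47 = 32


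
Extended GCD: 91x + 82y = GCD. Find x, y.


Tabular extended Euclidean (each row: r = 91*s + 82*t):
r=91, s=1, t=0
r=82, s=0, t=1
q=1: r=9, s=1, t=-1   [91*(1) + 82*(-1) = 9]
q=9: r=1, s=-9, t=10   [91*(-9) + 82*(10) = 1]
q=9: r=0, s=82, t=-91   [91*(82) + 82*(-91) = 0]
GCD = 1; from the row with r=1: x=-9, y=10
Check: 91*(-9) + 82*(10) = -819 + 820 = 1

GCD = 1, x = -9, y = 10


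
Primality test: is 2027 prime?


Check divisors up to sqrt(2027) = 45.0222
No divisors found.
2027 is prime.

Yes, 2027 is prime


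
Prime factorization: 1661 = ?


1661 / 11 = 151
151 / 151 = 1
1661 = 11 × 151


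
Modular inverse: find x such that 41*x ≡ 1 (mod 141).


Use the extended Euclidean algorithm on (141, 41); each row r = 141*s + 41*t:
r=141, s=1, t=0
r=41, s=0, t=1
q=3: r=18, s=1, t=-3   [141*(1) + 41*(-3) = 18]
q=2: r=5, s=-2, t=7   [141*(-2) + 41*(7) = 5]
q=3: r=3, s=7, t=-24   [141*(7) + 41*(-24) = 3]
q=1: r=2, s=-9, t=31   [141*(-9) + 41*(31) = 2]
q=1: r=1, s=16, t=-55   [141*(16) + 41*(-55) = 1]
q=2: r=0, s=-41, t=141   [141*(-41) + 41*(141) = 0]
GCD = 1 with t = -55, so 41*(-55) ≡ 1 (mod 141)
Inverse = -55 mod 141 = 86
Check: 41 * 86 = 3526 ≡ 1 (mod 141)

41^(-1) ≡ 86 (mod 141)


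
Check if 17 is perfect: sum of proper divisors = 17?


Proper divisors of 17: 1
Sum = 1 = 1

No, 17 is not perfect (1 ≠ 17)


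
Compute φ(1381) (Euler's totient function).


1381 = 1381
Prime factors: 1381
φ(1381) = 1381 × (1-1/1381)
= 1381 × 1380/1381 = 1380

φ(1381) = 1380


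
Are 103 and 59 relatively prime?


Euclidean algorithm:
103 = 1 * 59 + 44
59 = 1 * 44 + 15
44 = 2 * 15 + 14
15 = 1 * 14 + 1
14 = 14 * 1 + 0
GCD(103, 59) = 1

Yes, coprime (GCD = 1)


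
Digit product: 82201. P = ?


8 × 2 × 2 × 0 × 1 = 0


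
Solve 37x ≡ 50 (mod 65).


GCD(37, 65) = 1, unique solution
a^(-1) mod 65 = 58
x = 58 * 50 mod 65 = 40

x ≡ 40 (mod 65)


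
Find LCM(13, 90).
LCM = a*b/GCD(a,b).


GCD(13, 90) = 1
LCM = 13*90/1 = 1170/1 = 1170

LCM = 1170


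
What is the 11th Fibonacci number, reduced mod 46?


F(k) mod 46 for k=1..11:
1, 1, 2, 3, 5, 8, 13, 21, 34, 9, 43
F(11) mod 46 = 43


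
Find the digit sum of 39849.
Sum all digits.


3 + 9 + 8 + 4 + 9 = 33


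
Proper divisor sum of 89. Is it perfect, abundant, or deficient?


Proper divisors: 1
Sum = 1 = 1
1 < 89 → deficient

s(89) = 1 (deficient)


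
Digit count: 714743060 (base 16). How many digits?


714743060 in base 16 = 2A9A1D14
Number of digits = 8

8 digits (base 16)


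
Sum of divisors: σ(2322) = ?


Divisors of 2322: 1, 2, 3, 6, 9, 18, 27, 43, 54, 86, 129, 258, 387, 774, 1161, 2322
Sum = 1 + 2 + 3 + 6 + 9 + 18 + 27 + 43 + 54 + 86 + 129 + 258 + 387 + 774 + 1161 + 2322 = 5280

σ(2322) = 5280


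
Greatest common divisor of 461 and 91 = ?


461 = 5 * 91 + 6
91 = 15 * 6 + 1
6 = 6 * 1 + 0
GCD = 1


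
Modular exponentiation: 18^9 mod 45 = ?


18^1 mod 45 = 18
18^2 mod 45 = 9
18^3 mod 45 = 27
18^4 mod 45 = 36
18^5 mod 45 = 18
18^6 mod 45 = 9
18^7 mod 45 = 27
18^8 mod 45 = 36
18^9 mod 45 = 18


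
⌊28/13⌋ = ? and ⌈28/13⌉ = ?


28/13 = 2.1538
floor = 2
ceil = 3

floor = 2, ceil = 3


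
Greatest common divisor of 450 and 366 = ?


450 = 1 * 366 + 84
366 = 4 * 84 + 30
84 = 2 * 30 + 24
30 = 1 * 24 + 6
24 = 4 * 6 + 0
GCD = 6


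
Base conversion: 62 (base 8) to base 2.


62 (base 8) = 50 (decimal)
50 (decimal) = 110010 (base 2)


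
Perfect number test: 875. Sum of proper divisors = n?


Proper divisors of 875: 1, 5, 7, 25, 35, 125, 175
Sum = 1 + 5 + 7 + 25 + 35 + 125 + 175 = 373

No, 875 is not perfect (373 ≠ 875)


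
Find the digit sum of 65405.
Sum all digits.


6 + 5 + 4 + 0 + 5 = 20


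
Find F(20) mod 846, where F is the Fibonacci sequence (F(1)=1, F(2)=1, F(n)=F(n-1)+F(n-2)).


F(k) mod 846 for k=1..20:
1, 1, 2, 3, 5, 8, 13, 21, 34, 55, 89, 144, 233, 377, 610, 141, 751, 46, 797, 843
F(20) mod 846 = 843


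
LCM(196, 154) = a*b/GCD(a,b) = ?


GCD(196, 154) = 14
LCM = 196*154/14 = 30184/14 = 2156

LCM = 2156


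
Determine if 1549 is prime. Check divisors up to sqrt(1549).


Check divisors up to sqrt(1549) = 39.3573
No divisors found.
1549 is prime.

Yes, 1549 is prime


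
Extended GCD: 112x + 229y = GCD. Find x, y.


Tabular extended Euclidean (each row: r = 112*s + 229*t):
r=112, s=1, t=0
r=229, s=0, t=1
q=0: r=112, s=1, t=0   [112*(1) + 229*(0) = 112]
q=2: r=5, s=-2, t=1   [112*(-2) + 229*(1) = 5]
q=22: r=2, s=45, t=-22   [112*(45) + 229*(-22) = 2]
q=2: r=1, s=-92, t=45   [112*(-92) + 229*(45) = 1]
q=2: r=0, s=229, t=-112   [112*(229) + 229*(-112) = 0]
GCD = 1; from the row with r=1: x=-92, y=45
Check: 112*(-92) + 229*(45) = -10304 + 10305 = 1

GCD = 1, x = -92, y = 45


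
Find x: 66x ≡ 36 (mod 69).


GCD(66, 69) = 3 divides 36
Divide: 22x ≡ 12 (mod 23)
x ≡ 11 (mod 23)


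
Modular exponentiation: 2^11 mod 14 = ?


2^1 mod 14 = 2
2^2 mod 14 = 4
2^3 mod 14 = 8
2^4 mod 14 = 2
2^5 mod 14 = 4
2^6 mod 14 = 8
2^7 mod 14 = 2
2^8 mod 14 = 4
2^9 mod 14 = 8
2^10 mod 14 = 2
2^11 mod 14 = 4


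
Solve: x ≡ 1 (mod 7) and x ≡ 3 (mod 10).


M = 7*10 = 70
M1 = M/7 = 10, M2 = M/10 = 7
M1^(-1) mod 7 = 5, M2^(-1) mod 10 = 3
x = 1*10*5 + 3*7*3 = 113
113 mod 70 = 43
Check: 43 mod 7 = 1 ✓, 43 mod 10 = 3 ✓

x ≡ 43 (mod 70)


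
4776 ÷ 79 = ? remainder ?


4776 = 79 * 60 + 36
Check: 4740 + 36 = 4776

q = 60, r = 36


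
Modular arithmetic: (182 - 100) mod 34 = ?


182 - 100 = 82
82 mod 34 = 14


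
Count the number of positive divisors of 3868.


3868 = 2^2 × 967^1
d(3868) = (2+1) × (1+1) = 6

6 divisors
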